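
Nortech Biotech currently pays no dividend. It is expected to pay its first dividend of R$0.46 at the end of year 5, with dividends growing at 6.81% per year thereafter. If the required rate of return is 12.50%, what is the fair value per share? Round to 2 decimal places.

Deferred-dividend DDM. At t=4 the remaining stream is a growing perpetuity with first payment D_5 = 0.46.
V_4 = D_5/(r−g) = 0.46/(0.125−0.0681) = 8.0844
P₀ = V_4/(1+r)^4 = 8.0844/(1+0.125)^4 = 5.0470

R$5.05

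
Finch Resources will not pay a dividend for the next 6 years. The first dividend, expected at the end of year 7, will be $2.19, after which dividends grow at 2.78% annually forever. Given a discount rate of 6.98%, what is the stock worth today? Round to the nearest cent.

Deferred-dividend DDM. At t=6 the remaining stream is a growing perpetuity with first payment D_7 = 2.19.
V_6 = D_7/(r−g) = 2.19/(0.0698−0.0278) = 52.1429
P₀ = V_6/(1+r)^6 = 52.1429/(1+0.0698)^6 = 34.7840

$34.78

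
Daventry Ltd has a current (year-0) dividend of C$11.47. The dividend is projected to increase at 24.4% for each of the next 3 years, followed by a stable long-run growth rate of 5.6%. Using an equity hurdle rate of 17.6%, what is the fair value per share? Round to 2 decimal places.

C$158.02

Two-stage DDM. Project D₁…D_3 at 0.244, terminal growth 0.056, discount at r = 0.176.
D_1 = 14.2687
D_2 = 17.7502
D_3 = 22.0813
Terminal value at t=3: TV = D_4/(r−g) = 23.3178/(0.176−0.056) = 194.3154
P₀ = 14.2687/(1+0.176)^1 + 17.7502/(1+0.176)^2 + 22.0813/(1+0.176)^3 + 194.3154/(1+0.176)^3 = 158.0223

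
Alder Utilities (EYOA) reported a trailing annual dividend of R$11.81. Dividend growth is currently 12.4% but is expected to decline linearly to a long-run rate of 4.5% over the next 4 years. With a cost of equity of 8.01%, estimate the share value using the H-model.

R$404.77

H-model: P₀ = D₀[(1+g_L) + H(g_S−g_L)]/(r−g_L), with H = 4/2 = 2.
P₀ = 11.81 × [(1+0.045) + 2×(0.124−0.045)] / (0.0801−0.045)
   = 11.81 × 1.2030 / 0.0351 = 404.7701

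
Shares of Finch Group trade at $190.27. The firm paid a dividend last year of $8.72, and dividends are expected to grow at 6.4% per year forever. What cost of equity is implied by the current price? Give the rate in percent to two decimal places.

Rearranging the constant-growth DDM: r = D₁/P₀ + g.
D₁ = 8.72 × (1 + 0.064) = 9.2781.
r = 9.2781 / 190.27 + 0.064 = 0.04876 + 0.064 = 0.11276

11.28%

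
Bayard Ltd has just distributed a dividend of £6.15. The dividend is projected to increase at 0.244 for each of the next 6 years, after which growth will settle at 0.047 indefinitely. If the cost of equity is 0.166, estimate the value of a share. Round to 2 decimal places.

£126.37

Two-stage DDM. Project D₁…D_6 at 0.244, terminal growth 0.047, discount at r = 0.166.
D_1 = 7.6506
D_2 = 9.5173
D_3 = 11.8396
D_4 = 14.7284
D_5 = 18.3222
D_6 = 22.7928
Terminal value at t=6: TV = D_7/(r−g) = 23.8640/(0.166−0.047) = 200.5382
P₀ = 7.6506/(1+0.166)^1 + 9.5173/(1+0.166)^2 + 11.8396/(1+0.166)^3 + 14.7284/(1+0.166)^4 + 18.3222/(1+0.166)^5 + 22.7928/(1+0.166)^6 + 200.5382/(1+0.166)^6 = 126.3704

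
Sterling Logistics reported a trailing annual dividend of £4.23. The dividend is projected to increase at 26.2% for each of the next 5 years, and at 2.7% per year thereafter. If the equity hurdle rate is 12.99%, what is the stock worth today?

£103.21

Two-stage DDM. Project D₁…D_5 at 0.262, terminal growth 0.027, discount at r = 0.1299.
D_1 = 5.3383
D_2 = 6.7369
D_3 = 8.5019
D_4 = 10.7295
D_5 = 13.5406
Terminal value at t=5: TV = D_6/(r−g) = 13.9062/(0.1299−0.027) = 135.1426
P₀ = 5.3383/(1+0.1299)^1 + 6.7369/(1+0.1299)^2 + 8.5019/(1+0.1299)^3 + 10.7295/(1+0.1299)^4 + 13.5406/(1+0.1299)^5 + 135.1426/(1+0.1299)^5 = 103.2132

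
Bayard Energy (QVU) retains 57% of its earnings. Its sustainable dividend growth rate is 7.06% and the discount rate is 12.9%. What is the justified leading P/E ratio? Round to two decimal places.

Payout ratio b = 1 − 0.57 = 0.43.
Justified leading P/E = b/(r−g) = 0.43/(0.129−0.0706) = 7.3630

7.36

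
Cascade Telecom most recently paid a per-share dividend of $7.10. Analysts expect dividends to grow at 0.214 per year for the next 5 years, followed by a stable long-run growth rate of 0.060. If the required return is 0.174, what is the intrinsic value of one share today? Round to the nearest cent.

$117.35

Two-stage DDM. Project D₁…D_5 at 0.214, terminal growth 0.06, discount at r = 0.174.
D_1 = 8.6194
D_2 = 10.4640
D_3 = 12.7032
D_4 = 15.4217
D_5 = 18.7220
Terminal value at t=5: TV = D_6/(r−g) = 19.8453/(0.174−0.06) = 174.0816
P₀ = 8.6194/(1+0.174)^1 + 10.4640/(1+0.174)^2 + 12.7032/(1+0.174)^3 + 15.4217/(1+0.174)^4 + 18.7220/(1+0.174)^5 + 174.0816/(1+0.174)^5 = 117.3548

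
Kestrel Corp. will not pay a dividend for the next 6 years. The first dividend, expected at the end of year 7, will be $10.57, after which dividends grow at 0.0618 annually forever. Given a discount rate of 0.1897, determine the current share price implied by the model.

Deferred-dividend DDM. At t=6 the remaining stream is a growing perpetuity with first payment D_7 = 10.57.
V_6 = D_7/(r−g) = 10.57/(0.1897−0.0618) = 82.6427
P₀ = V_6/(1+r)^6 = 82.6427/(1+0.1897)^6 = 29.1460

$29.15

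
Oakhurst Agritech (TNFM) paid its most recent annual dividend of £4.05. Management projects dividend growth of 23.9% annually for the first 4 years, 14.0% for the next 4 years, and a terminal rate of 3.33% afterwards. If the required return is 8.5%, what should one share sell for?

Three-stage DDM. Project D₁…D_8; terminal Gordon value at t=8 with g = 0.0333; discount at r = 0.085.
D_1 = 5.0179
D_2 = 6.2172
D_3 = 7.7032
D_4 = 9.5442
D_5 = 10.8804
D_6 = 12.4037
D_7 = 14.1402
D_8 = 16.1198
TV_8 = 16.6566/(0.085−0.0333) = 322.1777
P₀ = Σ Dₜ/(1+r)ᵗ + TV_8/(1+r)^8 = 221.7919

£221.79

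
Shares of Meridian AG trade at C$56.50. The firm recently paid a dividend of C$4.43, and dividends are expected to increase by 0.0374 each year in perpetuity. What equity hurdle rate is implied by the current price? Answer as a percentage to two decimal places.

Rearranging the constant-growth DDM: r = D₁/P₀ + g.
D₁ = 4.43 × (1 + 0.0374) = 4.5957.
r = 4.5957 / 56.50 + 0.0374 = 0.08134 + 0.0374 = 0.11874

11.87%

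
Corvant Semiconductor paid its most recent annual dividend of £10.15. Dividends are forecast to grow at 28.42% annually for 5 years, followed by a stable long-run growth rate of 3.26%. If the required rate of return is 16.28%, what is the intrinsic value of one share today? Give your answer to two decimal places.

Two-stage DDM. Project D₁…D_5 at 0.2842, terminal growth 0.0326, discount at r = 0.1628.
D_1 = 13.0346
D_2 = 16.7391
D_3 = 21.4963
D_4 = 27.6056
D_5 = 35.4511
Terminal value at t=5: TV = D_6/(r−g) = 36.6068/(0.1628−0.0326) = 281.1580
P₀ = 13.0346/(1+0.1628)^1 + 16.7391/(1+0.1628)^2 + 21.4963/(1+0.1628)^3 + 27.6056/(1+0.1628)^4 + 35.4511/(1+0.1628)^5 + 281.1580/(1+0.1628)^5 = 201.2978

£201.30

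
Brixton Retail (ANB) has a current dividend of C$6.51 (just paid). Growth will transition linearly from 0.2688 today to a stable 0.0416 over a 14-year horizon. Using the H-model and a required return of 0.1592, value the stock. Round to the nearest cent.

H-model: P₀ = D₀[(1+g_L) + H(g_S−g_L)]/(r−g_L), with H = 14/2 = 7.
P₀ = 6.51 × [(1+0.0416) + 7×(0.2688−0.0416)] / (0.1592−0.0416)
   = 6.51 × 2.6320 / 0.1176 = 145.7000

C$145.70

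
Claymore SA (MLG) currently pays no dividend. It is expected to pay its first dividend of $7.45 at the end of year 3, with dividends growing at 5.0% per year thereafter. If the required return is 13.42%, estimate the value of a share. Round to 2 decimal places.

$68.78

Deferred-dividend DDM. At t=2 the remaining stream is a growing perpetuity with first payment D_3 = 7.45.
V_2 = D_3/(r−g) = 7.45/(0.1342−0.05) = 88.4798
P₀ = V_2/(1+r)^2 = 88.4798/(1+0.1342)^2 = 68.7804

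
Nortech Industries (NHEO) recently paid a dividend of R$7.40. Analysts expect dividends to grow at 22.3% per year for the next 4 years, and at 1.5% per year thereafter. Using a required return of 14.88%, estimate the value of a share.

R$106.80

Two-stage DDM. Project D₁…D_4 at 0.223, terminal growth 0.015, discount at r = 0.1488.
D_1 = 9.0502
D_2 = 11.0684
D_3 = 13.5366
D_4 = 16.5553
Terminal value at t=4: TV = D_5/(r−g) = 16.8036/(0.1488−0.015) = 125.5878
P₀ = 9.0502/(1+0.1488)^1 + 11.0684/(1+0.1488)^2 + 13.5366/(1+0.1488)^3 + 16.5553/(1+0.1488)^4 + 125.5878/(1+0.1488)^4 = 106.8041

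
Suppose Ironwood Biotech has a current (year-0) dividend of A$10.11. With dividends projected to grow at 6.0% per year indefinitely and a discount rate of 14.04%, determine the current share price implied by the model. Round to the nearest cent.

Gordon growth model: P₀ = D₁/(r − g). D₁ = 10.11 × (1 + 0.06) = 10.7166.
P₀ = 10.7166 / (0.1404 − 0.06) = 10.7166 / 0.0804 = 133.2910

A$133.29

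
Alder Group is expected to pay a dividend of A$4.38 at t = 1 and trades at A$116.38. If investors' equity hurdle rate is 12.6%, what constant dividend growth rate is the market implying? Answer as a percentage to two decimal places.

8.84%

From P₀ = D₁/(r − g), the implied growth is g = r − D₁/P₀.
g = 0.126 − 4.38/116.38 = 0.126 − 0.03764 = 0.08836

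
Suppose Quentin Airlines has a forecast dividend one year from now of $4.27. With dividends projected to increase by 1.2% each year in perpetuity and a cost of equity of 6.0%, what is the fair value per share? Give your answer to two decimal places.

$88.96

Gordon growth model: P₀ = D₁/(r − g), with D₁ = 4.27 given directly.
P₀ = 4.2700 / (0.06 − 0.012) = 4.2700 / 0.048 = 88.9583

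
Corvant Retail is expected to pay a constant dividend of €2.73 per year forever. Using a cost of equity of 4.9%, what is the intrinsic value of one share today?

Zero-growth DDM (perpetuity): P₀ = D/r = 2.73 / 0.049 = 55.7143

€55.71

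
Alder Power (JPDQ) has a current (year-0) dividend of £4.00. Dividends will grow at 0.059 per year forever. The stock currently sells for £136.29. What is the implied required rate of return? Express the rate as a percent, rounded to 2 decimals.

Rearranging the constant-growth DDM: r = D₁/P₀ + g.
D₁ = 4.00 × (1 + 0.059) = 4.2360.
r = 4.2360 / 136.29 + 0.059 = 0.03108 + 0.059 = 0.09008

9.01%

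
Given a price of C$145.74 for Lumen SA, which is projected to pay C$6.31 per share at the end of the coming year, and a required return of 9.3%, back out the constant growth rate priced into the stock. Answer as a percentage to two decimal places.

4.97%

From P₀ = D₁/(r − g), the implied growth is g = r − D₁/P₀.
g = 0.093 − 6.31/145.74 = 0.093 − 0.04330 = 0.04970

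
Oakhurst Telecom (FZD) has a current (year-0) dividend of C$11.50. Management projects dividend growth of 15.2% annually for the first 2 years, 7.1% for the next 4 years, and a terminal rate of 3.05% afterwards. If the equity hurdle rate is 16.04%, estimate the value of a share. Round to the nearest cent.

Three-stage DDM. Project D₁…D_6; terminal Gordon value at t=6 with g = 0.0305; discount at r = 0.1604.
D_1 = 13.2480
D_2 = 15.2617
D_3 = 16.3453
D_4 = 17.5058
D_5 = 18.7487
D_6 = 20.0799
TV_6 = 20.6923/(0.1604−0.0305) = 159.2940
P₀ = Σ Dₜ/(1+r)ᵗ + TV_6/(1+r)^6 = 125.2483

C$125.25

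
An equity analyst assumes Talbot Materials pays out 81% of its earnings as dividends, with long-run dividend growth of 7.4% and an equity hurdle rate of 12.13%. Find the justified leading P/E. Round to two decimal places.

Justified leading P/E = b/(r−g) = 0.81/(0.1213−0.074) = 17.1247

17.12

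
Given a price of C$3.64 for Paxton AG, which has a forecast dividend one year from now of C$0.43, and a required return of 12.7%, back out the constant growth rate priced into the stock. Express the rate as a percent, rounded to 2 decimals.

0.89%

From P₀ = D₁/(r − g), the implied growth is g = r − D₁/P₀.
g = 0.127 − 0.43/3.64 = 0.127 − 0.11813 = 0.00887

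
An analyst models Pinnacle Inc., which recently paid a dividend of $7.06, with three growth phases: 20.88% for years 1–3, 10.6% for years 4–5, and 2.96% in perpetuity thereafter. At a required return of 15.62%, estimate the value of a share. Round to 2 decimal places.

Three-stage DDM. Project D₁…D_5; terminal Gordon value at t=5 with g = 0.0296; discount at r = 0.1562.
D_1 = 8.5341
D_2 = 10.3161
D_3 = 12.4700
D_4 = 13.7919
D_5 = 15.2538
TV_5 = 15.7053/(0.1562−0.0296) = 124.0547
P₀ = Σ Dₜ/(1+r)ᵗ + TV_5/(1+r)^5 = 98.3077

$98.31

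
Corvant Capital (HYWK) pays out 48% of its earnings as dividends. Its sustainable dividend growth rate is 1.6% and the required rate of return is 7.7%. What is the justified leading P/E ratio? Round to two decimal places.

7.87

Justified leading P/E = b/(r−g) = 0.48/(0.077−0.016) = 7.8689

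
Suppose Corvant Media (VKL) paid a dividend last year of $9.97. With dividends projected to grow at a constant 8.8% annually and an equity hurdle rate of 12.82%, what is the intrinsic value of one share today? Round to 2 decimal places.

Gordon growth model: P₀ = D₁/(r − g). D₁ = 9.97 × (1 + 0.088) = 10.8474.
P₀ = 10.8474 / (0.1282 − 0.088) = 10.8474 / 0.0402 = 269.8348

$269.83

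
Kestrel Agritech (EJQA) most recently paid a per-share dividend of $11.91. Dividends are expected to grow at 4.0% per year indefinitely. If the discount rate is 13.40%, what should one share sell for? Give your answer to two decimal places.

$131.77

Gordon growth model: P₀ = D₁/(r − g). D₁ = 11.91 × (1 + 0.04) = 12.3864.
P₀ = 12.3864 / (0.134 − 0.04) = 12.3864 / 0.094 = 131.7702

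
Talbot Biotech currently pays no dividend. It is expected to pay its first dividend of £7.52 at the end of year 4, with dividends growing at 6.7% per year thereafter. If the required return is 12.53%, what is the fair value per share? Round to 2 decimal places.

£90.52

Deferred-dividend DDM. At t=3 the remaining stream is a growing perpetuity with first payment D_4 = 7.52.
V_3 = D_4/(r−g) = 7.52/(0.1253−0.067) = 128.9880
P₀ = V_3/(1+r)^3 = 128.9880/(1+0.1253)^3 = 90.5200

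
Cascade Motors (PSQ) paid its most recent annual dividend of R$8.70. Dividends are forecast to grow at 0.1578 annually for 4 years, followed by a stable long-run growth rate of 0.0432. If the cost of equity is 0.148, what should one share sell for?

Two-stage DDM. Project D₁…D_4 at 0.1578, terminal growth 0.0432, discount at r = 0.148.
D_1 = 10.0729
D_2 = 11.6624
D_3 = 13.5027
D_4 = 15.6334
Terminal value at t=4: TV = D_5/(r−g) = 16.3088/(0.148−0.0432) = 155.6180
P₀ = 10.0729/(1+0.148)^1 + 11.6624/(1+0.148)^2 + 13.5027/(1+0.148)^3 + 15.6334/(1+0.148)^4 + 155.6180/(1+0.148)^4 = 125.1458

R$125.15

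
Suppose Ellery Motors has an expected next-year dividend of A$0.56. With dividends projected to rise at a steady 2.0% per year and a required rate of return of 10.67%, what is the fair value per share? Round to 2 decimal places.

A$6.46

Gordon growth model: P₀ = D₁/(r − g), with D₁ = 0.56 given directly.
P₀ = 0.5600 / (0.1067 − 0.02) = 0.5600 / 0.0867 = 6.4591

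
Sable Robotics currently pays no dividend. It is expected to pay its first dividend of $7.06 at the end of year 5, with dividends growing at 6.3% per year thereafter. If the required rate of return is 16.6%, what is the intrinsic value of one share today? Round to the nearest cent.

Deferred-dividend DDM. At t=4 the remaining stream is a growing perpetuity with first payment D_5 = 7.06.
V_4 = D_5/(r−g) = 7.06/(0.166−0.063) = 68.5437
P₀ = V_4/(1+r)^4 = 68.5437/(1+0.166)^4 = 37.0829

$37.08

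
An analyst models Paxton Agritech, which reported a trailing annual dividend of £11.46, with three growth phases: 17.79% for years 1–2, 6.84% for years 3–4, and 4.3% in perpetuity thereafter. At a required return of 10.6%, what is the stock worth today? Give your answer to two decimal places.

Three-stage DDM. Project D₁…D_4; terminal Gordon value at t=4 with g = 0.043; discount at r = 0.106.
D_1 = 13.4987
D_2 = 15.9002
D_3 = 16.9877
D_4 = 18.1497
TV_4 = 18.9301/(0.106−0.043) = 300.4782
P₀ = Σ Dₜ/(1+r)ᵗ + TV_4/(1+r)^4 = 250.7029

£250.70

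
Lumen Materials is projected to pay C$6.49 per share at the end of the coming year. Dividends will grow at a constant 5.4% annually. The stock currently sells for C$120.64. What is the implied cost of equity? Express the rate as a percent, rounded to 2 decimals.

Rearranging the constant-growth DDM: r = D₁/P₀ + g.
r = 6.4900 / 120.64 + 0.054 = 0.05380 + 0.054 = 0.10780

10.78%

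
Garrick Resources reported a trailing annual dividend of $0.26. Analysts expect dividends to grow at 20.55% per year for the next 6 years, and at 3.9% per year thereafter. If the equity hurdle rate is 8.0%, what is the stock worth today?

Two-stage DDM. Project D₁…D_6 at 0.2055, terminal growth 0.039, discount at r = 0.08.
D_1 = 0.3134
D_2 = 0.3778
D_3 = 0.4555
D_4 = 0.5491
D_5 = 0.6619
D_6 = 0.7980
Terminal value at t=6: TV = D_7/(r−g) = 0.8291/(0.08−0.039) = 20.2213
P₀ = 0.3134/(1+0.08)^1 + 0.3778/(1+0.08)^2 + 0.4555/(1+0.08)^3 + 0.5491/(1+0.08)^4 + 0.6619/(1+0.08)^5 + 0.7980/(1+0.08)^6 + 20.2213/(1+0.08)^6 = 15.0755

$15.08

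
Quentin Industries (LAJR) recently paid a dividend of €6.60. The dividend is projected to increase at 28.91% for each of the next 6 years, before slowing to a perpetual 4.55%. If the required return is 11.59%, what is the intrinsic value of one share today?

€300.58

Two-stage DDM. Project D₁…D_6 at 0.2891, terminal growth 0.0455, discount at r = 0.1159.
D_1 = 8.5081
D_2 = 10.9677
D_3 = 14.1385
D_4 = 18.2260
D_5 = 23.4951
D_6 = 30.2875
Terminal value at t=6: TV = D_7/(r−g) = 31.6656/(0.1159−0.0455) = 449.7954
P₀ = 8.5081/(1+0.1159)^1 + 10.9677/(1+0.1159)^2 + 14.1385/(1+0.1159)^3 + 18.2260/(1+0.1159)^4 + 23.4951/(1+0.1159)^5 + 30.2875/(1+0.1159)^6 + 449.7954/(1+0.1159)^6 = 300.5759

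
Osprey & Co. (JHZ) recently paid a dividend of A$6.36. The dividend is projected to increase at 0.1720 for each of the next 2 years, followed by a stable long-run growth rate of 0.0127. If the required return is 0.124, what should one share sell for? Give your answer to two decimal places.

A$76.46

Two-stage DDM. Project D₁…D_2 at 0.172, terminal growth 0.0127, discount at r = 0.124.
D_1 = 7.4539
D_2 = 8.7360
Terminal value at t=2: TV = D_3/(r−g) = 8.8469/(0.124−0.0127) = 79.4873
P₀ = 7.4539/(1+0.124)^1 + 8.7360/(1+0.124)^2 + 79.4873/(1+0.124)^2 = 76.4630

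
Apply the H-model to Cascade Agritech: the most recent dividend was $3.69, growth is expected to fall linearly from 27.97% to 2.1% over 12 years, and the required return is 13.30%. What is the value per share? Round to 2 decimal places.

H-model: P₀ = D₀[(1+g_L) + H(g_S−g_L)]/(r−g_L), with H = 12/2 = 6.
P₀ = 3.69 × [(1+0.021) + 6×(0.2797−0.021)] / (0.133−0.021)
   = 3.69 × 2.5732 / 0.112 = 84.7777

$84.78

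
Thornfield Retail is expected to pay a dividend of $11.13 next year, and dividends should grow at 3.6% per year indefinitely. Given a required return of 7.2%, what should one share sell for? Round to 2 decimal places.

$309.17

Gordon growth model: P₀ = D₁/(r − g), with D₁ = 11.13 given directly.
P₀ = 11.1300 / (0.072 − 0.036) = 11.1300 / 0.036 = 309.1667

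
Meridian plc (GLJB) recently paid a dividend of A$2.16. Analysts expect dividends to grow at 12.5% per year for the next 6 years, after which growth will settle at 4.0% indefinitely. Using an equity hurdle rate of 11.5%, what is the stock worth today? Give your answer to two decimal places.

Two-stage DDM. Project D₁…D_6 at 0.125, terminal growth 0.04, discount at r = 0.115.
D_1 = 2.4300
D_2 = 2.7338
D_3 = 3.0755
D_4 = 3.4599
D_5 = 3.8924
D_6 = 4.3789
Terminal value at t=6: TV = D_7/(r−g) = 4.5541/(0.115−0.04) = 60.7213
P₀ = 2.4300/(1+0.115)^1 + 2.7338/(1+0.115)^2 + 3.0755/(1+0.115)^3 + 3.4599/(1+0.115)^4 + 3.8924/(1+0.115)^5 + 4.3789/(1+0.115)^6 + 60.7213/(1+0.115)^6 = 44.9733

A$44.97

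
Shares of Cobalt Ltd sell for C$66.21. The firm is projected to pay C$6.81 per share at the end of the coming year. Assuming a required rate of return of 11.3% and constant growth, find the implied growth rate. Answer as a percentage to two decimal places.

1.01%

From P₀ = D₁/(r − g), the implied growth is g = r − D₁/P₀.
g = 0.113 − 6.81/66.21 = 0.113 − 0.10285 = 0.01015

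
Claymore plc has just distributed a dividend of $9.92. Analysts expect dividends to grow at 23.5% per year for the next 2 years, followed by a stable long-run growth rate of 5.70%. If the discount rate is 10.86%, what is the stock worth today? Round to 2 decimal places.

$275.55

Two-stage DDM. Project D₁…D_2 at 0.235, terminal growth 0.057, discount at r = 0.1086.
D_1 = 12.2512
D_2 = 15.1302
Terminal value at t=2: TV = D_3/(r−g) = 15.9927/(0.1086−0.057) = 309.9352
P₀ = 12.2512/(1+0.1086)^1 + 15.1302/(1+0.1086)^2 + 309.9352/(1+0.1086)^2 = 275.5482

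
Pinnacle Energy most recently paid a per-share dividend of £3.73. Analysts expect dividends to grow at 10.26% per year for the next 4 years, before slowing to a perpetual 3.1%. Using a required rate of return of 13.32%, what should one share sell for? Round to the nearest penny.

£47.67

Two-stage DDM. Project D₁…D_4 at 0.1026, terminal growth 0.031, discount at r = 0.1332.
D_1 = 4.1127
D_2 = 4.5347
D_3 = 4.9999
D_4 = 5.5129
Terminal value at t=4: TV = D_5/(r−g) = 5.6838/(0.1332−0.031) = 55.6146
P₀ = 4.1127/(1+0.1332)^1 + 4.5347/(1+0.1332)^2 + 4.9999/(1+0.1332)^3 + 5.5129/(1+0.1332)^4 + 55.6146/(1+0.1332)^4 = 47.6654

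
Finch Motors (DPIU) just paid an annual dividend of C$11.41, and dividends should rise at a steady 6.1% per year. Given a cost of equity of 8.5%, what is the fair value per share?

C$504.42

Gordon growth model: P₀ = D₁/(r − g). D₁ = 11.41 × (1 + 0.061) = 12.1060.
P₀ = 12.1060 / (0.085 − 0.061) = 12.1060 / 0.024 = 504.4171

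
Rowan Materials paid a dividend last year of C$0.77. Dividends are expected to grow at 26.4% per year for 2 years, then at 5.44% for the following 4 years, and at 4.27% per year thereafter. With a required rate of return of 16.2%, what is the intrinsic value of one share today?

Three-stage DDM. Project D₁…D_6; terminal Gordon value at t=6 with g = 0.0427; discount at r = 0.162.
D_1 = 0.9733
D_2 = 1.2302
D_3 = 1.2972
D_4 = 1.3677
D_5 = 1.4421
D_6 = 1.5206
TV_6 = 1.5855/(0.162−0.0427) = 13.2900
P₀ = Σ Dₜ/(1+r)ᵗ + TV_6/(1+r)^6 = 10.0227

C$10.02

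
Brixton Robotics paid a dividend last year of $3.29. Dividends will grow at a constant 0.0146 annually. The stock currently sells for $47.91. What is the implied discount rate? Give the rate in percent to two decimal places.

Rearranging the constant-growth DDM: r = D₁/P₀ + g.
D₁ = 3.29 × (1 + 0.0146) = 3.3380.
r = 3.3380 / 47.91 + 0.0146 = 0.06967 + 0.0146 = 0.08427

8.43%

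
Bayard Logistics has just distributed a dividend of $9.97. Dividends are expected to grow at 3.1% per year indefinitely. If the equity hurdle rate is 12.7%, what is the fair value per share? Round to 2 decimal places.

Gordon growth model: P₀ = D₁/(r − g). D₁ = 9.97 × (1 + 0.031) = 10.2791.
P₀ = 10.2791 / (0.127 − 0.031) = 10.2791 / 0.096 = 107.0736

$107.07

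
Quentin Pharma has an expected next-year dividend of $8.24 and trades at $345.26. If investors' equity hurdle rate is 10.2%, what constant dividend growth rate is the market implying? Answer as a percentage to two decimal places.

7.81%

From P₀ = D₁/(r − g), the implied growth is g = r − D₁/P₀.
g = 0.102 − 8.24/345.26 = 0.102 − 0.02387 = 0.07813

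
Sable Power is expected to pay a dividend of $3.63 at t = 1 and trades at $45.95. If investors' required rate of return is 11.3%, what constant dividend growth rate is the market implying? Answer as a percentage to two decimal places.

3.40%

From P₀ = D₁/(r − g), the implied growth is g = r − D₁/P₀.
g = 0.113 − 3.63/45.95 = 0.113 − 0.07900 = 0.03400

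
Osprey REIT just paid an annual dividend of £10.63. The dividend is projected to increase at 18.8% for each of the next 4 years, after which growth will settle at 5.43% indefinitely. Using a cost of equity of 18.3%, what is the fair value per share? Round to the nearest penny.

£131.53

Two-stage DDM. Project D₁…D_4 at 0.188, terminal growth 0.0543, discount at r = 0.183.
D_1 = 12.6284
D_2 = 15.0026
D_3 = 17.8231
D_4 = 21.1738
Terminal value at t=4: TV = D_5/(r−g) = 22.3235/(0.183−0.0543) = 173.4541
P₀ = 12.6284/(1+0.183)^1 + 15.0026/(1+0.183)^2 + 17.8231/(1+0.183)^3 + 21.1738/(1+0.183)^4 + 173.4541/(1+0.183)^4 = 131.5328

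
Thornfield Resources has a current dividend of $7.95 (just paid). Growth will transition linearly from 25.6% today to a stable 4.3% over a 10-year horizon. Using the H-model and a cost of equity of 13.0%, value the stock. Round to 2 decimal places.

H-model: P₀ = D₀[(1+g_L) + H(g_S−g_L)]/(r−g_L), with H = 10/2 = 5.
P₀ = 7.95 × [(1+0.043) + 5×(0.256−0.043)] / (0.13−0.043)
   = 7.95 × 2.1080 / 0.087 = 192.6276

$192.63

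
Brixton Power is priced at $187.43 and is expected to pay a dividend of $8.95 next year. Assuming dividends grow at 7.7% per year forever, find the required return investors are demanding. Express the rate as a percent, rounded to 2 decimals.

Rearranging the constant-growth DDM: r = D₁/P₀ + g.
r = 8.9500 / 187.43 + 0.077 = 0.04775 + 0.077 = 0.12475

12.48%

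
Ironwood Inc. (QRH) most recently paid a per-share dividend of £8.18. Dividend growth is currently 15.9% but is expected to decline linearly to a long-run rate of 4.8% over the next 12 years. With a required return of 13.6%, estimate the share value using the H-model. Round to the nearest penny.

£159.32

H-model: P₀ = D₀[(1+g_L) + H(g_S−g_L)]/(r−g_L), with H = 12/2 = 6.
P₀ = 8.18 × [(1+0.048) + 6×(0.159−0.048)] / (0.136−0.048)
   = 8.18 × 1.7140 / 0.088 = 159.3241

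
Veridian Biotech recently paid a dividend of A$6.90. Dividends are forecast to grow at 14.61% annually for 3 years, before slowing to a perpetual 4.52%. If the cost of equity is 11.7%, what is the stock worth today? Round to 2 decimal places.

Two-stage DDM. Project D₁…D_3 at 0.1461, terminal growth 0.0452, discount at r = 0.117.
D_1 = 7.9081
D_2 = 9.0635
D_3 = 10.3876
Terminal value at t=3: TV = D_4/(r−g) = 10.8572/(0.117−0.0452) = 151.2139
P₀ = 7.9081/(1+0.117)^1 + 9.0635/(1+0.117)^2 + 10.3876/(1+0.117)^3 + 151.2139/(1+0.117)^3 = 130.2980

A$130.30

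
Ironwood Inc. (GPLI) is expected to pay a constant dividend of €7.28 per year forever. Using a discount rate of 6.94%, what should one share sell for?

€104.90

Zero-growth DDM (perpetuity): P₀ = D/r = 7.28 / 0.0694 = 104.8991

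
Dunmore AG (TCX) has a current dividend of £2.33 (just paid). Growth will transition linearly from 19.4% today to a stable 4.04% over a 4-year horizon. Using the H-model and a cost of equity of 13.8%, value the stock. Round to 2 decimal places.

£32.17

H-model: P₀ = D₀[(1+g_L) + H(g_S−g_L)]/(r−g_L), with H = 4/2 = 2.
P₀ = 2.33 × [(1+0.0404) + 2×(0.194−0.0404)] / (0.138−0.0404)
   = 2.33 × 1.3476 / 0.0976 = 32.1712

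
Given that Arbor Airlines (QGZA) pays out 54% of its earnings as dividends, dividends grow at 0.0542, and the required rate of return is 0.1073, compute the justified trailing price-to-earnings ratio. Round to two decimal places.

10.72

Justified trailing P/E = b(1+g)/(r−g) = 0.54×(1+0.0542)/(0.1073−0.0542) = 10.7207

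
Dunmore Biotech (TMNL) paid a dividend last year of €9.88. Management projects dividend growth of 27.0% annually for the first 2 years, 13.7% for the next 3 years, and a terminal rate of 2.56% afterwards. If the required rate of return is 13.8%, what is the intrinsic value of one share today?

€172.16

Three-stage DDM. Project D₁…D_5; terminal Gordon value at t=5 with g = 0.0256; discount at r = 0.138.
D_1 = 12.5476
D_2 = 15.9355
D_3 = 18.1186
D_4 = 20.6009
D_5 = 23.4232
TV_5 = 24.0228/(0.138−0.0256) = 213.7261
P₀ = Σ Dₜ/(1+r)ᵗ + TV_5/(1+r)^5 = 172.1624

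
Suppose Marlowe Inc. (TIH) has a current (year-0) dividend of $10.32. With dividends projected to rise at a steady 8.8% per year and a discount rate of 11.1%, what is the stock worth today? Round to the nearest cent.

$488.18

Gordon growth model: P₀ = D₁/(r − g). D₁ = 10.32 × (1 + 0.088) = 11.2282.
P₀ = 11.2282 / (0.111 − 0.088) = 11.2282 / 0.023 = 488.1809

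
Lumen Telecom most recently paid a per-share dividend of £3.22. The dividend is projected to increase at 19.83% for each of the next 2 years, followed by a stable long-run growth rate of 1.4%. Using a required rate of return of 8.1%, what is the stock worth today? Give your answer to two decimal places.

Two-stage DDM. Project D₁…D_2 at 0.1983, terminal growth 0.014, discount at r = 0.081.
D_1 = 3.8585
D_2 = 4.6237
Terminal value at t=2: TV = D_3/(r−g) = 4.6884/(0.081−0.014) = 69.9762
P₀ = 3.8585/(1+0.081)^1 + 4.6237/(1+0.081)^2 + 69.9762/(1+0.081)^2 = 67.4085

£67.41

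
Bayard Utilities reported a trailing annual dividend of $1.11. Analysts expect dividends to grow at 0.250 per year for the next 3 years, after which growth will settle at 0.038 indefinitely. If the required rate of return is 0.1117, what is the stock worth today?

$26.45

Two-stage DDM. Project D₁…D_3 at 0.25, terminal growth 0.038, discount at r = 0.1117.
D_1 = 1.3875
D_2 = 1.7344
D_3 = 2.1680
Terminal value at t=3: TV = D_4/(r−g) = 2.2504/(0.1117−0.038) = 30.5339
P₀ = 1.3875/(1+0.1117)^1 + 1.7344/(1+0.1117)^2 + 2.1680/(1+0.1117)^3 + 30.5339/(1+0.1117)^3 = 26.4533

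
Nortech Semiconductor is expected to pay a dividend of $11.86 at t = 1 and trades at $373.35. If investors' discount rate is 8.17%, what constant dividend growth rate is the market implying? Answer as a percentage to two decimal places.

From P₀ = D₁/(r − g), the implied growth is g = r − D₁/P₀.
g = 0.0817 − 11.86/373.35 = 0.0817 − 0.03177 = 0.04993

4.99%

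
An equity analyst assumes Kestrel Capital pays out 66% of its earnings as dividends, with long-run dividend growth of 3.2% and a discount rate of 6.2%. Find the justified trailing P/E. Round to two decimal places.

Justified trailing P/E = b(1+g)/(r−g) = 0.66×(1+0.032)/(0.062−0.032) = 22.7040

22.70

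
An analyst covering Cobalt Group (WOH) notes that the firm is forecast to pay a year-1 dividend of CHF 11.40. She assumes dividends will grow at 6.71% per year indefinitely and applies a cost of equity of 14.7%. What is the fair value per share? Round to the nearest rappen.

Gordon growth model: P₀ = D₁/(r − g), with D₁ = 11.40 given directly.
P₀ = 11.4000 / (0.147 − 0.0671) = 11.4000 / 0.0799 = 142.6783

CHF 142.68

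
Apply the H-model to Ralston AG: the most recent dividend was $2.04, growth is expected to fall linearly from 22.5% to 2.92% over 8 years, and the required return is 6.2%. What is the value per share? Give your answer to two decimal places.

H-model: P₀ = D₀[(1+g_L) + H(g_S−g_L)]/(r−g_L), with H = 8/2 = 4.
P₀ = 2.04 × [(1+0.0292) + 4×(0.225−0.0292)] / (0.062−0.0292)
   = 2.04 × 1.8124 / 0.0328 = 112.7224

$112.72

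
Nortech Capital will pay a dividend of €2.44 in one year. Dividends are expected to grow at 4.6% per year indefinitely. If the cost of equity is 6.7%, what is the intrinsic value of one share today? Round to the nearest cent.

Gordon growth model: P₀ = D₁/(r − g), with D₁ = 2.44 given directly.
P₀ = 2.4400 / (0.067 − 0.046) = 2.4400 / 0.021 = 116.1905

€116.19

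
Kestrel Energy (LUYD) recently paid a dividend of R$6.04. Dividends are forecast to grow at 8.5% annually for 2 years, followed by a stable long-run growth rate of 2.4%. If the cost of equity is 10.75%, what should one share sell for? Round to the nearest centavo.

Two-stage DDM. Project D₁…D_2 at 0.085, terminal growth 0.024, discount at r = 0.1075.
D_1 = 6.5534
D_2 = 7.1104
Terminal value at t=2: TV = D_3/(r−g) = 7.2811/(0.1075−0.024) = 87.1987
P₀ = 6.5534/(1+0.1075)^1 + 7.1104/(1+0.1075)^2 + 87.1987/(1+0.1075)^2 = 82.8066

R$82.81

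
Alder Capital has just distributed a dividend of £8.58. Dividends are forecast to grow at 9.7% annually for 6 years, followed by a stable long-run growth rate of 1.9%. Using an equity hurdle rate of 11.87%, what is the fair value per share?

Two-stage DDM. Project D₁…D_6 at 0.097, terminal growth 0.019, discount at r = 0.1187.
D_1 = 9.4123
D_2 = 10.3252
D_3 = 11.3268
D_4 = 12.4255
D_5 = 13.6308
D_6 = 14.9530
Terminal value at t=6: TV = D_7/(r−g) = 15.2371/(0.1187−0.019) = 152.8291
P₀ = 9.4123/(1+0.1187)^1 + 10.3252/(1+0.1187)^2 + 11.3268/(1+0.1187)^3 + 12.4255/(1+0.1187)^4 + 13.6308/(1+0.1187)^5 + 14.9530/(1+0.1187)^6 + 152.8291/(1+0.1187)^6 = 126.0652

£126.07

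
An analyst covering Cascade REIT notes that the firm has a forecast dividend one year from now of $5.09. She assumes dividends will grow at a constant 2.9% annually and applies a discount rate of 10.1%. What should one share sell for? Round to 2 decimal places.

Gordon growth model: P₀ = D₁/(r − g), with D₁ = 5.09 given directly.
P₀ = 5.0900 / (0.101 − 0.029) = 5.0900 / 0.072 = 70.6944

$70.69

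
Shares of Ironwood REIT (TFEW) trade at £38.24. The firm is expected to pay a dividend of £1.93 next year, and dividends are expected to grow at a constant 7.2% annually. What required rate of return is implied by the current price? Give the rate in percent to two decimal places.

Rearranging the constant-growth DDM: r = D₁/P₀ + g.
r = 1.9300 / 38.24 + 0.072 = 0.05047 + 0.072 = 0.12247

12.25%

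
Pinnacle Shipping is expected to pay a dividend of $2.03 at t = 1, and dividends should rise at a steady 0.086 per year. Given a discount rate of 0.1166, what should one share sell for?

$66.34

Gordon growth model: P₀ = D₁/(r − g), with D₁ = 2.03 given directly.
P₀ = 2.0300 / (0.1166 − 0.086) = 2.0300 / 0.0306 = 66.3399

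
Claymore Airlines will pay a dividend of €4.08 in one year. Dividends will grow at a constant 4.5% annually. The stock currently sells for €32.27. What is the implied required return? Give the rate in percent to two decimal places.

17.14%

Rearranging the constant-growth DDM: r = D₁/P₀ + g.
r = 4.0800 / 32.27 + 0.045 = 0.12643 + 0.045 = 0.17143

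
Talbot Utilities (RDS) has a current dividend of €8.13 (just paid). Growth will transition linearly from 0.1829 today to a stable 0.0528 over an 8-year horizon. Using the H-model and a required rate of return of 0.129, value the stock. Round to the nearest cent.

€167.85

H-model: P₀ = D₀[(1+g_L) + H(g_S−g_L)]/(r−g_L), with H = 8/2 = 4.
P₀ = 8.13 × [(1+0.0528) + 4×(0.1829−0.0528)] / (0.129−0.0528)
   = 8.13 × 1.5732 / 0.0762 = 167.8493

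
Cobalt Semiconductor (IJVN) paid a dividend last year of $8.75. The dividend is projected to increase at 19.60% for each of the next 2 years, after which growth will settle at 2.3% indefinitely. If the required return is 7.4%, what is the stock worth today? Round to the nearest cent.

Two-stage DDM. Project D₁…D_2 at 0.196, terminal growth 0.023, discount at r = 0.074.
D_1 = 10.4650
D_2 = 12.5161
Terminal value at t=2: TV = D_3/(r−g) = 12.8040/(0.074−0.023) = 251.0590
P₀ = 10.4650/(1+0.074)^1 + 12.5161/(1+0.074)^2 + 251.0590/(1+0.074)^2 = 238.2491

$238.25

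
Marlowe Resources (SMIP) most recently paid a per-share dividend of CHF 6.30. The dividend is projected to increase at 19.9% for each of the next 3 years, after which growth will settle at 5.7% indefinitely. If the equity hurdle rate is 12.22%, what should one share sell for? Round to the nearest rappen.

CHF 146.18

Two-stage DDM. Project D₁…D_3 at 0.199, terminal growth 0.057, discount at r = 0.1222.
D_1 = 7.5537
D_2 = 9.0569
D_3 = 10.8592
Terminal value at t=3: TV = D_4/(r−g) = 11.4782/(0.1222−0.057) = 176.0457
P₀ = 7.5537/(1+0.1222)^1 + 9.0569/(1+0.1222)^2 + 10.8592/(1+0.1222)^3 + 176.0457/(1+0.1222)^3 = 146.1773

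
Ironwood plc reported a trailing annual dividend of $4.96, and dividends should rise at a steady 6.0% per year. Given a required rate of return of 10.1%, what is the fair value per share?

Gordon growth model: P₀ = D₁/(r − g). D₁ = 4.96 × (1 + 0.06) = 5.2576.
P₀ = 5.2576 / (0.101 − 0.06) = 5.2576 / 0.041 = 128.2341

$128.23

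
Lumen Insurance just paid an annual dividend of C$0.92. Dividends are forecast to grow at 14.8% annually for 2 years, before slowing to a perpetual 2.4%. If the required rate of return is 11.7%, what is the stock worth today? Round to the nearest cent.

Two-stage DDM. Project D₁…D_2 at 0.148, terminal growth 0.024, discount at r = 0.117.
D_1 = 1.0562
D_2 = 1.2125
Terminal value at t=2: TV = D_3/(r−g) = 1.2416/(0.117−0.024) = 13.3502
P₀ = 1.0562/(1+0.117)^1 + 1.2125/(1+0.117)^2 + 13.3502/(1+0.117)^2 = 12.6173

C$12.62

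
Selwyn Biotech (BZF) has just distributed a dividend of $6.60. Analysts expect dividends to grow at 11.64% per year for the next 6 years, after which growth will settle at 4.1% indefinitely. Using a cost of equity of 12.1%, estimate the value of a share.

Two-stage DDM. Project D₁…D_6 at 0.1164, terminal growth 0.041, discount at r = 0.121.
D_1 = 7.3682
D_2 = 8.2259
D_3 = 9.1834
D_4 = 10.2523
D_5 = 11.4457
D_6 = 12.7780
Terminal value at t=6: TV = D_7/(r−g) = 13.3019/(0.121−0.041) = 166.2737
P₀ = 7.3682/(1+0.121)^1 + 8.2259/(1+0.121)^2 + 9.1834/(1+0.121)^3 + 10.2523/(1+0.121)^4 + 11.4457/(1+0.121)^5 + 12.7780/(1+0.121)^6 + 166.2737/(1+0.121)^6 = 122.8247

$122.82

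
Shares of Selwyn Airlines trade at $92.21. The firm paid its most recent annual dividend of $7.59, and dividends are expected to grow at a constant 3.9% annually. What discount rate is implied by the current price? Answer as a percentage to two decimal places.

Rearranging the constant-growth DDM: r = D₁/P₀ + g.
D₁ = 7.59 × (1 + 0.039) = 7.8860.
r = 7.8860 / 92.21 + 0.039 = 0.08552 + 0.039 = 0.12452

12.45%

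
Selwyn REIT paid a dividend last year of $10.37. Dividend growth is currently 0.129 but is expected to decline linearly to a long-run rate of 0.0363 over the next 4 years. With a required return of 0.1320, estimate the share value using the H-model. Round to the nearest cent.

H-model: P₀ = D₀[(1+g_L) + H(g_S−g_L)]/(r−g_L), with H = 4/2 = 2.
P₀ = 10.37 × [(1+0.0363) + 2×(0.129−0.0363)] / (0.132−0.0363)
   = 10.37 × 1.2217 / 0.0957 = 132.3827

$132.38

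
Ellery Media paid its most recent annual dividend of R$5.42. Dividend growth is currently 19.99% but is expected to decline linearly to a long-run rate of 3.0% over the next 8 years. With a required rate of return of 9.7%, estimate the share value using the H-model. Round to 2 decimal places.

R$138.30

H-model: P₀ = D₀[(1+g_L) + H(g_S−g_L)]/(r−g_L), with H = 8/2 = 4.
P₀ = 5.42 × [(1+0.03) + 4×(0.1999−0.03)] / (0.097−0.03)
   = 5.42 × 1.7096 / 0.067 = 138.2990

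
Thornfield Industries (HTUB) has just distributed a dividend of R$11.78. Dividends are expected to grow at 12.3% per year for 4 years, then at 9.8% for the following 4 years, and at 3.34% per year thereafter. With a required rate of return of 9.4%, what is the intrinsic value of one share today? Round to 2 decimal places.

Three-stage DDM. Project D₁…D_8; terminal Gordon value at t=8 with g = 0.0334; discount at r = 0.094.
D_1 = 13.2289
D_2 = 14.8561
D_3 = 16.6834
D_4 = 18.7355
D_5 = 20.5715
D_6 = 22.5875
D_7 = 24.8011
D_8 = 27.2316
TV_8 = 28.1412/(0.094−0.0334) = 464.3757
P₀ = Σ Dₜ/(1+r)ᵗ + TV_8/(1+r)^8 = 329.4492

R$329.45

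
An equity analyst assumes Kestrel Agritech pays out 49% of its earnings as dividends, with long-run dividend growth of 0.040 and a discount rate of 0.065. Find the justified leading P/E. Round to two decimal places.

Justified leading P/E = b/(r−g) = 0.49/(0.065−0.04) = 19.6000

19.60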